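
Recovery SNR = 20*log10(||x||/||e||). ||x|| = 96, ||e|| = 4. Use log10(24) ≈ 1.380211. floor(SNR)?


||x||/||e|| = 96/4 = 24.
log10(24) ≈ 1.380211.
20*log10(||x||/||e||) ≈ 20*1.380211 = 27.60422.
floor(27.60422) = 27.

27


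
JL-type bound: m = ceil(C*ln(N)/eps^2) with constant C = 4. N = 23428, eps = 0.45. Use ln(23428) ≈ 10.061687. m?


ln(23428) ≈ 10.061687.
eps^2 = 0.45^2 = 0.2025.
C*ln(N)/eps^2 ≈ 4*10.061687/0.2025 ≈ 198.7494.
m = ceil(198.7494) = 199.

199


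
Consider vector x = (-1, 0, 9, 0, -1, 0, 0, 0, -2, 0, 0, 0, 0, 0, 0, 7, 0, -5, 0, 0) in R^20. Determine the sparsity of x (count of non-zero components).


Non-zero positions: [0, 2, 4, 8, 15, 17].
Sparsity = 6.

6


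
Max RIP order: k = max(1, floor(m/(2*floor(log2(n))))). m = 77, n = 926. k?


floor(log2(926)) = 9.
2*9 = 18.
m/(2*floor(log2(n))) = 77/18 ≈ 4.2778.
floor = 4.
k = max(1, 4) = 4.

4


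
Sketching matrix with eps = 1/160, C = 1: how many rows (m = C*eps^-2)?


1/eps = 160.
(1/eps)^2 = 25600.
m = 1*25600 = 25600.

25600


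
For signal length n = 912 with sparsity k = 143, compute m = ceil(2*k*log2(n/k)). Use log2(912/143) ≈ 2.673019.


log2(n/k) = log2(912/143) ≈ 2.673019.
2*k*log2(n/k) ≈ 2*143*2.673019 = 764.483434.
m = ceil(764.483434) = 765.

765


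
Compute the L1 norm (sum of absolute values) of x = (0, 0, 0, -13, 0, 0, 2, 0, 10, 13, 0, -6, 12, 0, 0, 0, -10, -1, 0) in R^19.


Non-zero entries: [(3, -13), (6, 2), (8, 10), (9, 13), (11, -6), (12, 12), (16, -10), (17, -1)]
Absolute values: [13, 2, 10, 13, 6, 12, 10, 1]
||x||_1 = sum = 67.

67


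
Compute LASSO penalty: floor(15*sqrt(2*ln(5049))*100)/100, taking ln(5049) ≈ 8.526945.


ln(5049) ≈ 8.526945.
2*ln(n) ≈ 17.05389.
sqrt(2*ln(n)) ≈ sqrt(17.05389) ≈ 4.129636.
lambda ≈ 15*4.129636 = 61.94454.
floor(lambda*100)/100 = 61.94.

61.94


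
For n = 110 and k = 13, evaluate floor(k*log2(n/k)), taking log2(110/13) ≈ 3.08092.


log2(n/k) = log2(110/13) ≈ 3.08092.
k*log2(n/k) ≈ 13*3.08092 = 40.05196.
floor(40.05196) = 40.

40


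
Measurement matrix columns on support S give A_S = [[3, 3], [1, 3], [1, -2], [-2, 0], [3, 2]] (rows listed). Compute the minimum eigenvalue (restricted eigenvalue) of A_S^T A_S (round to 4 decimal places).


A_S^T A_S = [[24, 16], [16, 26]].
trace = 50.
det = 368.
disc = trace^2 - 4*det = 2500 - 4*368 = 1028.
sqrt(1028) ≈ 32.062439.
lam_min = (50 - sqrt(1028))/2 ≈ (50 - 32.062439)/2 = 8.9687805 ≈ 8.9688.

8.9688


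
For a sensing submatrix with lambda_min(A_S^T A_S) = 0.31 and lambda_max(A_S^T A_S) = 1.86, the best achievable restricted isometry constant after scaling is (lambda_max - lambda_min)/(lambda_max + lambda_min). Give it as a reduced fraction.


lambda_max - lambda_min = 1.86 - 0.31 = 1.55.
lambda_max + lambda_min = 1.86 + 0.31 = 2.17.
delta = 1.55/2.17 = 155/217 = 5/7.

5/7


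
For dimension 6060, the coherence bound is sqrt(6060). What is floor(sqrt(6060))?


77^2 = 5929 <= 6060 < 6084 = 78^2, so 77 <= sqrt(6060) < 78.
floor(sqrt(6060)) = 77.

77


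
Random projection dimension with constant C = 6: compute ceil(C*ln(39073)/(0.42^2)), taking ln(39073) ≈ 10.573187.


ln(39073) ≈ 10.573187.
eps^2 = 0.42^2 = 0.1764.
C*ln(N)/eps^2 ≈ 6*10.573187/0.1764 ≈ 359.6322.
m = ceil(359.6322) = 360.

360


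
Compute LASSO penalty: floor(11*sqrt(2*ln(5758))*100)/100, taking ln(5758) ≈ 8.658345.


ln(5758) ≈ 8.658345.
2*ln(n) ≈ 17.31669.
sqrt(2*ln(n)) ≈ sqrt(17.31669) ≈ 4.161333.
lambda ≈ 11*4.161333 = 45.774663.
floor(lambda*100)/100 = 45.77.

45.77


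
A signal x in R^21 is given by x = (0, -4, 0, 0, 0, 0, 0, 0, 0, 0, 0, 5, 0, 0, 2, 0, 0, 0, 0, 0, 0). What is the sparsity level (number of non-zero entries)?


Non-zero positions: [1, 11, 14].
Sparsity = 3.

3


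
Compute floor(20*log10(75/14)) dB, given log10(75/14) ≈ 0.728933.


||x||/||e|| = 75/14.
log10(75/14) ≈ 0.728933.
20*log10(||x||/||e||) ≈ 20*0.728933 = 14.57866.
floor(14.57866) = 14.

14


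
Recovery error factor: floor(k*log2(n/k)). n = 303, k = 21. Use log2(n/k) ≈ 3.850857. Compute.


log2(n/k) = log2(303/21) ≈ 3.850857.
k*log2(n/k) ≈ 21*3.850857 = 80.867997.
floor(80.867997) = 80.

80


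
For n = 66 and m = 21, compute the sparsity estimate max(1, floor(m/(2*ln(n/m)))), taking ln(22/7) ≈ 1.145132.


n/m = 66/21 = 22/7.
ln(n/m) ≈ 1.145132.
2*ln(n/m) ≈ 2.290264.
m/(2*ln(n/m)) ≈ 21/2.290264 ≈ 9.1692.
floor = 9.
k_max = max(1, 9) = 9.

9


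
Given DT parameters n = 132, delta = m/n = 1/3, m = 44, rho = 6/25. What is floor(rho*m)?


m = 1/3*132 = 44.
rho = 6/25.
rho*m = 6/25*44 = 10.56.
k = floor(10.56) = 10.

10


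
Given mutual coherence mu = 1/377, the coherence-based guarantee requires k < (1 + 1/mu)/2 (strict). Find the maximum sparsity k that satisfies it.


1/mu = 377.
1 + 1/mu = 378.
(1 + 1/mu)/2 = 189 is an integer and the inequality is strict, so k_max = 189 - 1 = 188.

188


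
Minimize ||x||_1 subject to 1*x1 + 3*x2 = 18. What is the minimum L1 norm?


Axis intercepts:
  x1 = 18, x2 = 0: L1 = 18
  x1 = 0, x2 = 6: L1 = 6
x* = (0, 6)
||x*||_1 = 6.

6


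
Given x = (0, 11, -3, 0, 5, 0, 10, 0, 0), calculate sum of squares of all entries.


Non-zero entries: [(1, 11), (2, -3), (4, 5), (6, 10)]
Squares: [121, 9, 25, 100]
||x||_2^2 = sum = 255.

255


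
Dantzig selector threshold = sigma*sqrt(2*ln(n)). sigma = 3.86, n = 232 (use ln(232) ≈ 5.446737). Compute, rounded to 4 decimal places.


ln(232) ≈ 5.446737.
2*ln(n) ≈ 10.893474.
sqrt(2*ln(n)) ≈ sqrt(10.893474) ≈ 3.300526.
threshold ≈ 3.86*3.300526 = 12.74003036 ≈ 12.7400.

12.7400


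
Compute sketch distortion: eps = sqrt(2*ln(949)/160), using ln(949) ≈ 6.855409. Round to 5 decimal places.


ln(949) ≈ 6.855409.
2*ln(N)/m ≈ 2*6.855409/160 ≈ 0.08569261.
eps = sqrt(0.08569261) ≈ 0.292733 ≈ 0.29273.

0.29273


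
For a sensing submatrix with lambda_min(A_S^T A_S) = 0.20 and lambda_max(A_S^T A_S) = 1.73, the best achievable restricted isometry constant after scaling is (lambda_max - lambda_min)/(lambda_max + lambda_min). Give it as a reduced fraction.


lambda_max - lambda_min = 1.73 - 0.20 = 1.53.
lambda_max + lambda_min = 1.73 + 0.20 = 1.93.
delta = 1.53/1.93 = 153/193.

153/193


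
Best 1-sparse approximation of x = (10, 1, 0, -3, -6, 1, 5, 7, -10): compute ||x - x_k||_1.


Sorted |x_i| descending: [10, 10, 7, 6, 5, 3, 1, 1, 0]
Keep top 1: [10]
Tail entries: [10, 7, 6, 5, 3, 1, 1, 0]
L1 error = sum of tail = 33.

33


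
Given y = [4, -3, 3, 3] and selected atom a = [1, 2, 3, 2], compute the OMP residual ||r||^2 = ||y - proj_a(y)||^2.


a^T a = 18.
a^T y = 13.
coeff = 13/18 = 13/18.
||r||^2 = 605/18.

605/18


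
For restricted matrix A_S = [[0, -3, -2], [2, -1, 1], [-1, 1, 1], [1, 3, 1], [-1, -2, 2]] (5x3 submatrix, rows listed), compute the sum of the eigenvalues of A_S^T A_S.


Sum of eigenvalues of A_S^T A_S = trace(A_S^T A_S) = sum of squared column norms of A_S.
A_S^T A_S diagonal: [7, 24, 11].
trace = 7 + 24 + 11 = 42.

42


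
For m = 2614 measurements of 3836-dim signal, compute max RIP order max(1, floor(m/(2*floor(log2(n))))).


floor(log2(3836)) = 11.
2*11 = 22.
m/(2*floor(log2(n))) = 2614/22 ≈ 118.8182.
floor = 118.
k = max(1, 118) = 118.

118


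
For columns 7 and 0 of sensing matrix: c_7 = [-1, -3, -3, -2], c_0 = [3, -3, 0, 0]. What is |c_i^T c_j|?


Inner product: -1*3 + -3*-3 + -3*0 + -2*0
Products: [-3, 9, 0, 0]
Sum = 6.
|dot| = 6.

6


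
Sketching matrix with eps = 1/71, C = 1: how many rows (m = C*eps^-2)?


1/eps = 71.
(1/eps)^2 = 5041.
m = 1*5041 = 5041.

5041


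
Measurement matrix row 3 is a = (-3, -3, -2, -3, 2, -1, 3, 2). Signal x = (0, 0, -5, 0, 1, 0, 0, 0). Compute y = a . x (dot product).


Non-zero terms: ['-2*-5', '2*1']
Products: [10, 2]
y = sum = 12.

12


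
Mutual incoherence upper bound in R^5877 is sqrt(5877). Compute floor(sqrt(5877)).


76^2 = 5776 <= 5877 < 5929 = 77^2, so 76 <= sqrt(5877) < 77.
floor(sqrt(5877)) = 76.

76


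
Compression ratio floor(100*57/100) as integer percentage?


100*m/n = 100*57/100 ≈ 57.0.
floor = 57.

57


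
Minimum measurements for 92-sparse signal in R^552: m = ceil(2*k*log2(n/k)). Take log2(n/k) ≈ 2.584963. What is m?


log2(n/k) = log2(552/92) ≈ 2.584963.
2*k*log2(n/k) ≈ 2*92*2.584963 = 475.633192.
m = ceil(475.633192) = 476.

476


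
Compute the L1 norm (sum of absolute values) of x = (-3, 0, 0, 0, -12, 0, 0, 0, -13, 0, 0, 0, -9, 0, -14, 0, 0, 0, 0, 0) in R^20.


Non-zero entries: [(0, -3), (4, -12), (8, -13), (12, -9), (14, -14)]
Absolute values: [3, 12, 13, 9, 14]
||x||_1 = sum = 51.

51


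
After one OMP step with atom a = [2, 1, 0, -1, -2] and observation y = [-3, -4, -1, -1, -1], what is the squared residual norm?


a^T a = 10.
a^T y = -7.
coeff = -7/10 = -7/10.
||r||^2 = 231/10.

231/10


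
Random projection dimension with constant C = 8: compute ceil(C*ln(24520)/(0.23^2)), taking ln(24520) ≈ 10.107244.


ln(24520) ≈ 10.107244.
eps^2 = 0.23^2 = 0.0529.
C*ln(N)/eps^2 ≈ 8*10.107244/0.0529 ≈ 1528.5057.
m = ceil(1528.5057) = 1529.

1529


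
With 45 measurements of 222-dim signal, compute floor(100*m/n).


100*m/n = 100*45/222 ≈ 20.2703.
floor = 20.

20


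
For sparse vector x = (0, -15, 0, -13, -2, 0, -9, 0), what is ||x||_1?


Non-zero entries: [(1, -15), (3, -13), (4, -2), (6, -9)]
Absolute values: [15, 13, 2, 9]
||x||_1 = sum = 39.

39


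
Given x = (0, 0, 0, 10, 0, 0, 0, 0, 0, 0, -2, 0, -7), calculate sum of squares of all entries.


Non-zero entries: [(3, 10), (10, -2), (12, -7)]
Squares: [100, 4, 49]
||x||_2^2 = sum = 153.

153


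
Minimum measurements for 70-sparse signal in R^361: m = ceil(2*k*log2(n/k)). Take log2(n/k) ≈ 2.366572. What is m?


log2(n/k) = log2(361/70) ≈ 2.366572.
2*k*log2(n/k) ≈ 2*70*2.366572 = 331.32008.
m = ceil(331.32008) = 332.

332


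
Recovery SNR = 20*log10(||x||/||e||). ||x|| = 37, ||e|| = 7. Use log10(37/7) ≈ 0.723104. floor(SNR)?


||x||/||e|| = 37/7.
log10(37/7) ≈ 0.723104.
20*log10(||x||/||e||) ≈ 20*0.723104 = 14.46208.
floor(14.46208) = 14.

14


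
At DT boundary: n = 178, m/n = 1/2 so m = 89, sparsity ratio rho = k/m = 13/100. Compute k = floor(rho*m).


m = 1/2*178 = 89.
rho = 13/100.
rho*m = 13/100*89 = 11.57.
k = floor(11.57) = 11.

11


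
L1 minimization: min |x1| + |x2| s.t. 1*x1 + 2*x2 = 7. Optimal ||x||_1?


Axis intercepts:
  x1 = 7, x2 = 0: L1 = 7
  x1 = 0, x2 = 7/2: L1 = 7/2
x* = (0, 7/2)
||x*||_1 = 7/2.

7/2


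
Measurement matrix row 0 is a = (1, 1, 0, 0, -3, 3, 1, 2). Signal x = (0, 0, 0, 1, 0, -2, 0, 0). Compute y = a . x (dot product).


Non-zero terms: ['0*1', '3*-2']
Products: [0, -6]
y = sum = -6.

-6


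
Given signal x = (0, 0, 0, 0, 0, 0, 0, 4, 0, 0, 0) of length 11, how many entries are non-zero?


Non-zero positions: [7].
Sparsity = 1.

1


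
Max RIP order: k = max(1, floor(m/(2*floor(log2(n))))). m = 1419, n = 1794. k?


floor(log2(1794)) = 10.
2*10 = 20.
m/(2*floor(log2(n))) = 1419/20 ≈ 70.95.
floor = 70.
k = max(1, 70) = 70.

70


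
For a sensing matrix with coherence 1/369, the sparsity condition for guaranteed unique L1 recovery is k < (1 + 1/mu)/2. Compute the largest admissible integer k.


1/mu = 369.
1 + 1/mu = 370.
(1 + 1/mu)/2 = 185 is an integer and the inequality is strict, so k_max = 185 - 1 = 184.

184


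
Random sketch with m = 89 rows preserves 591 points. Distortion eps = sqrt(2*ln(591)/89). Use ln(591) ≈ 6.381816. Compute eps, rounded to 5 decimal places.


ln(591) ≈ 6.381816.
2*ln(N)/m ≈ 2*6.381816/89 ≈ 0.1434116.
eps = sqrt(0.1434116) ≈ 0.3786972 ≈ 0.37870.

0.37870


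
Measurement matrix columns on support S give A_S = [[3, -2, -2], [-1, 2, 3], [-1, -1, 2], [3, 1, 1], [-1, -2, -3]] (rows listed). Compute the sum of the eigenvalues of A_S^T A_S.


Sum of eigenvalues of A_S^T A_S = trace(A_S^T A_S) = sum of squared column norms of A_S.
A_S^T A_S diagonal: [21, 14, 27].
trace = 21 + 14 + 27 = 62.

62


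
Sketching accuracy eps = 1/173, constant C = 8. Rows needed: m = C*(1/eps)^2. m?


1/eps = 173.
(1/eps)^2 = 29929.
m = 8*29929 = 239432.

239432


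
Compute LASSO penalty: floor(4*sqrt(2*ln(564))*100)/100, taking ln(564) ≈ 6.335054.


ln(564) ≈ 6.335054.
2*ln(n) ≈ 12.670108.
sqrt(2*ln(n)) ≈ sqrt(12.670108) ≈ 3.55951.
lambda ≈ 4*3.55951 = 14.23804.
floor(lambda*100)/100 = 14.23.

14.23


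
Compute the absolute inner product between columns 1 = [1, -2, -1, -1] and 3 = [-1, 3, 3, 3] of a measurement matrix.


Inner product: 1*-1 + -2*3 + -1*3 + -1*3
Products: [-1, -6, -3, -3]
Sum = -13.
|dot| = 13.

13


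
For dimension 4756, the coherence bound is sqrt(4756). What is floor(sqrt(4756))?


68^2 = 4624 <= 4756 < 4761 = 69^2, so 68 <= sqrt(4756) < 69.
floor(sqrt(4756)) = 68.

68


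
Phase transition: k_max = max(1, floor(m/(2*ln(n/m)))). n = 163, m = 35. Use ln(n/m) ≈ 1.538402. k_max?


n/m = 163/35.
ln(n/m) ≈ 1.538402.
2*ln(n/m) ≈ 3.076804.
m/(2*ln(n/m)) ≈ 35/3.076804 ≈ 11.3754.
floor = 11.
k_max = max(1, 11) = 11.

11


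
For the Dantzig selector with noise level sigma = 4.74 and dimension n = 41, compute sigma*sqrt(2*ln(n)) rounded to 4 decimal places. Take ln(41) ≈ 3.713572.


ln(41) ≈ 3.713572.
2*ln(n) ≈ 7.427144.
sqrt(2*ln(n)) ≈ sqrt(7.427144) ≈ 2.725279.
threshold ≈ 4.74*2.725279 = 12.91782246 ≈ 12.9178.

12.9178


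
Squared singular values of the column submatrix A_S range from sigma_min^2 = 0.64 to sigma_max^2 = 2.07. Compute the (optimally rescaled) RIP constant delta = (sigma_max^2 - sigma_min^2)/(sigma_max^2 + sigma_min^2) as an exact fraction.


lambda_max - lambda_min = 2.07 - 0.64 = 1.43.
lambda_max + lambda_min = 2.07 + 0.64 = 2.71.
delta = 1.43/2.71 = 143/271.

143/271


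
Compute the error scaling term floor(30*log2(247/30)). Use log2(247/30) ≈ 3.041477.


log2(n/k) = log2(247/30) ≈ 3.041477.
k*log2(n/k) ≈ 30*3.041477 = 91.24431.
floor(91.24431) = 91.

91


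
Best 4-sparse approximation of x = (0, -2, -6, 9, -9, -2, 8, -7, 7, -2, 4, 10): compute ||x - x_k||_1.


Sorted |x_i| descending: [10, 9, 9, 8, 7, 7, 6, 4, 2, 2, 2, 0]
Keep top 4: [10, 9, 9, 8]
Tail entries: [7, 7, 6, 4, 2, 2, 2, 0]
L1 error = sum of tail = 30.

30


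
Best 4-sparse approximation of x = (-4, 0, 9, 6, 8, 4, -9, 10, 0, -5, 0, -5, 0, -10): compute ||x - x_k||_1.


Sorted |x_i| descending: [10, 10, 9, 9, 8, 6, 5, 5, 4, 4, 0, 0, 0, 0]
Keep top 4: [10, 10, 9, 9]
Tail entries: [8, 6, 5, 5, 4, 4, 0, 0, 0, 0]
L1 error = sum of tail = 32.

32


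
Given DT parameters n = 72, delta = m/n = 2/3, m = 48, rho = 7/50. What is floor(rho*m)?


m = 2/3*72 = 48.
rho = 7/50.
rho*m = 7/50*48 = 6.72.
k = floor(6.72) = 6.

6


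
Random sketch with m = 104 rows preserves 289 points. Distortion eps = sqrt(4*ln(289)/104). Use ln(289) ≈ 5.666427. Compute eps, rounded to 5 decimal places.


ln(289) ≈ 5.666427.
4*ln(N)/m ≈ 4*5.666427/104 ≈ 0.2179395.
eps = sqrt(0.2179395) ≈ 0.4668399 ≈ 0.46684.

0.46684


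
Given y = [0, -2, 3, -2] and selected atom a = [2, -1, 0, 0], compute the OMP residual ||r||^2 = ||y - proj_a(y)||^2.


a^T a = 5.
a^T y = 2.
coeff = 2/5 = 2/5.
||r||^2 = 81/5.

81/5


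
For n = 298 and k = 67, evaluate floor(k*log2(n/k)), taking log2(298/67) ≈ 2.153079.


log2(n/k) = log2(298/67) ≈ 2.153079.
k*log2(n/k) ≈ 67*2.153079 = 144.256293.
floor(144.256293) = 144.

144


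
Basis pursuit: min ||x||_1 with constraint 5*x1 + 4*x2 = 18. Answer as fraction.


Axis intercepts:
  x1 = 18/5, x2 = 0: L1 = 18/5
  x1 = 0, x2 = 9/2: L1 = 9/2
x* = (18/5, 0)
||x*||_1 = 18/5.

18/5


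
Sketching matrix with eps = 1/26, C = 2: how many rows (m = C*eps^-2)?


1/eps = 26.
(1/eps)^2 = 676.
m = 2*676 = 1352.

1352


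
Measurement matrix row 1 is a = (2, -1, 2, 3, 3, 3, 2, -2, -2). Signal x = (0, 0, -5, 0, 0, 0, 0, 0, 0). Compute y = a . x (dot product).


Non-zero terms: ['2*-5']
Products: [-10]
y = sum = -10.

-10


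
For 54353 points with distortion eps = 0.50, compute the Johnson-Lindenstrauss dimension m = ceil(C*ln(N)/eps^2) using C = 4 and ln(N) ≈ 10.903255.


ln(54353) ≈ 10.903255.
eps^2 = 0.50^2 = 0.25.
C*ln(N)/eps^2 ≈ 4*10.903255/0.25 ≈ 174.4521.
m = ceil(174.4521) = 175.

175


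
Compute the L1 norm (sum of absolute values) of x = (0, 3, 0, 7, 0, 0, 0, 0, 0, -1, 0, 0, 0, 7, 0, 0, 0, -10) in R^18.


Non-zero entries: [(1, 3), (3, 7), (9, -1), (13, 7), (17, -10)]
Absolute values: [3, 7, 1, 7, 10]
||x||_1 = sum = 28.

28


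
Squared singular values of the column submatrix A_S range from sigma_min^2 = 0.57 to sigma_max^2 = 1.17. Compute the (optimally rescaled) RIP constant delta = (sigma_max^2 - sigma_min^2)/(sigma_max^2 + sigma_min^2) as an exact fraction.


lambda_max - lambda_min = 1.17 - 0.57 = 0.60.
lambda_max + lambda_min = 1.17 + 0.57 = 1.74.
delta = 0.60/1.74 = 60/174 = 10/29.

10/29


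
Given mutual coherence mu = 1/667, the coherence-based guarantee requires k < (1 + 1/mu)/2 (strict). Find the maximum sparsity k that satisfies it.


1/mu = 667.
1 + 1/mu = 668.
(1 + 1/mu)/2 = 334 is an integer and the inequality is strict, so k_max = 334 - 1 = 333.

333


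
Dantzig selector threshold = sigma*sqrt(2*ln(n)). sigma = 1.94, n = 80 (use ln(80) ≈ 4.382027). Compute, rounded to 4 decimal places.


ln(80) ≈ 4.382027.
2*ln(n) ≈ 8.764054.
sqrt(2*ln(n)) ≈ sqrt(8.764054) ≈ 2.960414.
threshold ≈ 1.94*2.960414 = 5.74320316 ≈ 5.7432.

5.7432


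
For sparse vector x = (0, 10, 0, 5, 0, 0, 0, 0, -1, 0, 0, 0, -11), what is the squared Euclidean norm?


Non-zero entries: [(1, 10), (3, 5), (8, -1), (12, -11)]
Squares: [100, 25, 1, 121]
||x||_2^2 = sum = 247.

247


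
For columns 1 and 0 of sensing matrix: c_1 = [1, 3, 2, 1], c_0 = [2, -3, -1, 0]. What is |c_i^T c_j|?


Inner product: 1*2 + 3*-3 + 2*-1 + 1*0
Products: [2, -9, -2, 0]
Sum = -9.
|dot| = 9.

9


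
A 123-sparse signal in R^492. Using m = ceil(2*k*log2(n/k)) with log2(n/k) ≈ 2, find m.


log2(n/k) = log2(492/123) ≈ 2.
2*k*log2(n/k) ≈ 2*123*2 = 492.
m = ceil(492) = 492.

492


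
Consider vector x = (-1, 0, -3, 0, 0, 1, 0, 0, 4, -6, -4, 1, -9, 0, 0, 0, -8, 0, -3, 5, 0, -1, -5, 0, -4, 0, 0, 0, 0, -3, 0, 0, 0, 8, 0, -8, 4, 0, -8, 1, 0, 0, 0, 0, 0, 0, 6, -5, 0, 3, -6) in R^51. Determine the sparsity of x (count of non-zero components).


Non-zero positions: [0, 2, 5, 8, 9, 10, 11, 12, 16, 18, 19, 21, 22, 24, 29, 33, 35, 36, 38, 39, 46, 47, 49, 50].
Sparsity = 24.

24


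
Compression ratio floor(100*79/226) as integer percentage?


100*m/n = 100*79/226 ≈ 34.9558.
floor = 34.

34


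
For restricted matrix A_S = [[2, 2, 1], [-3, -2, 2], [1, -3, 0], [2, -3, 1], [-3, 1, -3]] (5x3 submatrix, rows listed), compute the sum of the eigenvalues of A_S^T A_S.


Sum of eigenvalues of A_S^T A_S = trace(A_S^T A_S) = sum of squared column norms of A_S.
A_S^T A_S diagonal: [27, 27, 15].
trace = 27 + 27 + 15 = 69.

69


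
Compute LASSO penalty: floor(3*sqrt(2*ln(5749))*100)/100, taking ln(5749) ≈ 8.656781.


ln(5749) ≈ 8.656781.
2*ln(n) ≈ 17.313562.
sqrt(2*ln(n)) ≈ sqrt(17.313562) ≈ 4.160957.
lambda ≈ 3*4.160957 = 12.482871.
floor(lambda*100)/100 = 12.48.

12.48


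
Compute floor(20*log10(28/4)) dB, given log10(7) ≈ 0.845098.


||x||/||e|| = 28/4 = 7.
log10(7) ≈ 0.845098.
20*log10(||x||/||e||) ≈ 20*0.845098 = 16.90196.
floor(16.90196) = 16.

16


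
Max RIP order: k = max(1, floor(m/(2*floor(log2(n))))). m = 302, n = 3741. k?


floor(log2(3741)) = 11.
2*11 = 22.
m/(2*floor(log2(n))) = 302/22 ≈ 13.7273.
floor = 13.
k = max(1, 13) = 13.

13


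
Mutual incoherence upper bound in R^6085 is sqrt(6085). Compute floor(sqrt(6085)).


78^2 = 6084 <= 6085 < 6241 = 79^2, so 78 <= sqrt(6085) < 79.
floor(sqrt(6085)) = 78.

78


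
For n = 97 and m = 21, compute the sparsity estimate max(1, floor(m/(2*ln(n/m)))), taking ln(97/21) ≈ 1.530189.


n/m = 97/21.
ln(n/m) ≈ 1.530189.
2*ln(n/m) ≈ 3.060378.
m/(2*ln(n/m)) ≈ 21/3.060378 ≈ 6.8619.
floor = 6.
k_max = max(1, 6) = 6.

6


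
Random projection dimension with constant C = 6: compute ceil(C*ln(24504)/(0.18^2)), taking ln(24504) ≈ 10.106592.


ln(24504) ≈ 10.106592.
eps^2 = 0.18^2 = 0.0324.
C*ln(N)/eps^2 ≈ 6*10.106592/0.0324 ≈ 1871.5911.
m = ceil(1871.5911) = 1872.

1872


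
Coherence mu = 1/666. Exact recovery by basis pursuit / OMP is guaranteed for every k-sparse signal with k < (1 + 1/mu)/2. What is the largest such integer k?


1/mu = 666.
1 + 1/mu = 667.
(1 + 1/mu)/2 = 333.5 is not an integer, so k_max = floor(333.5) = 333.

333


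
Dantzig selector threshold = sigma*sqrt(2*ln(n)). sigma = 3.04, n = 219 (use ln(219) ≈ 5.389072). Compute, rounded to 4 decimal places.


ln(219) ≈ 5.389072.
2*ln(n) ≈ 10.778144.
sqrt(2*ln(n)) ≈ sqrt(10.778144) ≈ 3.283008.
threshold ≈ 3.04*3.283008 = 9.98034432 ≈ 9.9803.

9.9803


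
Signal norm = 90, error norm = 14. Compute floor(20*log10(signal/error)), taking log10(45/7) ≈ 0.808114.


||x||/||e|| = 90/14 = 45/7.
log10(45/7) ≈ 0.808114.
20*log10(||x||/||e||) ≈ 20*0.808114 = 16.16228.
floor(16.16228) = 16.

16


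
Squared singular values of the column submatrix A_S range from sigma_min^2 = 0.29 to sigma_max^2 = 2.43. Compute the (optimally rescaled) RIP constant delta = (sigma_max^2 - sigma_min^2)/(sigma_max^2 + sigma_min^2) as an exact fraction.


lambda_max - lambda_min = 2.43 - 0.29 = 2.14.
lambda_max + lambda_min = 2.43 + 0.29 = 2.72.
delta = 2.14/2.72 = 214/272 = 107/136.

107/136


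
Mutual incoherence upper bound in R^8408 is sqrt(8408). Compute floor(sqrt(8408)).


91^2 = 8281 <= 8408 < 8464 = 92^2, so 91 <= sqrt(8408) < 92.
floor(sqrt(8408)) = 91.

91


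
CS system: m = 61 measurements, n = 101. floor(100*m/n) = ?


100*m/n = 100*61/101 ≈ 60.396.
floor = 60.

60


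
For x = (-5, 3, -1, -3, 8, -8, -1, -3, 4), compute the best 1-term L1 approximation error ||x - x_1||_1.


Sorted |x_i| descending: [8, 8, 5, 4, 3, 3, 3, 1, 1]
Keep top 1: [8]
Tail entries: [8, 5, 4, 3, 3, 3, 1, 1]
L1 error = sum of tail = 28.

28


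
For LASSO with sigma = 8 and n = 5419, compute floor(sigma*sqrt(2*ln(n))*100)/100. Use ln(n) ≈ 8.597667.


ln(5419) ≈ 8.597667.
2*ln(n) ≈ 17.195334.
sqrt(2*ln(n)) ≈ sqrt(17.195334) ≈ 4.146726.
lambda ≈ 8*4.146726 = 33.173808.
floor(lambda*100)/100 = 33.17.

33.17


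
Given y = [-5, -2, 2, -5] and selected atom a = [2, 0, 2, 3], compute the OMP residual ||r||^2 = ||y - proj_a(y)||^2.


a^T a = 17.
a^T y = -21.
coeff = -21/17 = -21/17.
||r||^2 = 545/17.

545/17


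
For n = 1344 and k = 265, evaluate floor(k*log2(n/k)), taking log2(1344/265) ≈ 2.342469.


log2(n/k) = log2(1344/265) ≈ 2.342469.
k*log2(n/k) ≈ 265*2.342469 = 620.754285.
floor(620.754285) = 620.

620


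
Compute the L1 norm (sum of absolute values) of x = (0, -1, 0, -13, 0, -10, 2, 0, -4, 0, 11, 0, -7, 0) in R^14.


Non-zero entries: [(1, -1), (3, -13), (5, -10), (6, 2), (8, -4), (10, 11), (12, -7)]
Absolute values: [1, 13, 10, 2, 4, 11, 7]
||x||_1 = sum = 48.

48


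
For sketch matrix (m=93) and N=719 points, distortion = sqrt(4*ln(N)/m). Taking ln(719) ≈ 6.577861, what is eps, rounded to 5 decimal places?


ln(719) ≈ 6.577861.
4*ln(N)/m ≈ 4*6.577861/93 ≈ 0.28291875.
eps = sqrt(0.28291875) ≈ 0.5319011 ≈ 0.53190.

0.53190


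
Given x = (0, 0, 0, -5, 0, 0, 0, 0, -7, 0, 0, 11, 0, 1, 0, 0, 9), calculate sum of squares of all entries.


Non-zero entries: [(3, -5), (8, -7), (11, 11), (13, 1), (16, 9)]
Squares: [25, 49, 121, 1, 81]
||x||_2^2 = sum = 277.

277


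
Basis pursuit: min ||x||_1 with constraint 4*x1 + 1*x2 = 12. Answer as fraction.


Axis intercepts:
  x1 = 3, x2 = 0: L1 = 3
  x1 = 0, x2 = 12: L1 = 12
x* = (3, 0)
||x*||_1 = 3.

3


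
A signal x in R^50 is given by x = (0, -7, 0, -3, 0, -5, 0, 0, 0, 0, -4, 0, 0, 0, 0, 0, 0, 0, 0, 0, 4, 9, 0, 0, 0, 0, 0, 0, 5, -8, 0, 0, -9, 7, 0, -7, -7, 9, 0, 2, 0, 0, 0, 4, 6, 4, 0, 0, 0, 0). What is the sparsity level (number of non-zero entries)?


Non-zero positions: [1, 3, 5, 10, 20, 21, 28, 29, 32, 33, 35, 36, 37, 39, 43, 44, 45].
Sparsity = 17.

17


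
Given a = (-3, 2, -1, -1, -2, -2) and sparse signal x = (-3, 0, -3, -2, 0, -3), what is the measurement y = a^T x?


Non-zero terms: ['-3*-3', '-1*-3', '-1*-2', '-2*-3']
Products: [9, 3, 2, 6]
y = sum = 20.

20


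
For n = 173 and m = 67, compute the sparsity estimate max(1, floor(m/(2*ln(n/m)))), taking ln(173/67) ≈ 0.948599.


n/m = 173/67.
ln(n/m) ≈ 0.948599.
2*ln(n/m) ≈ 1.897198.
m/(2*ln(n/m)) ≈ 67/1.897198 ≈ 35.3152.
floor = 35.
k_max = max(1, 35) = 35.

35


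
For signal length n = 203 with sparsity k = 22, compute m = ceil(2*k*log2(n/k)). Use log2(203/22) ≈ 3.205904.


log2(n/k) = log2(203/22) ≈ 3.205904.
2*k*log2(n/k) ≈ 2*22*3.205904 = 141.059776.
m = ceil(141.059776) = 142.

142


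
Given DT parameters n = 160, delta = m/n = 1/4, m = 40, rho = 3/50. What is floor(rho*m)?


m = 1/4*160 = 40.
rho = 3/50.
rho*m = 3/50*40 = 2.4.
k = floor(2.4) = 2.

2


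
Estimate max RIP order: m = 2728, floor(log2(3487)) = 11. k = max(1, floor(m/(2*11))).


floor(log2(3487)) = 11.
2*11 = 22.
m/(2*floor(log2(n))) = 2728/22 ≈ 124.0.
floor = 124.
k = max(1, 124) = 124.

124


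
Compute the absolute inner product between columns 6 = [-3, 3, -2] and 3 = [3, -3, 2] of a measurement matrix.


Inner product: -3*3 + 3*-3 + -2*2
Products: [-9, -9, -4]
Sum = -22.
|dot| = 22.

22


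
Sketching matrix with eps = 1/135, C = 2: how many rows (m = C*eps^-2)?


1/eps = 135.
(1/eps)^2 = 18225.
m = 2*18225 = 36450.

36450


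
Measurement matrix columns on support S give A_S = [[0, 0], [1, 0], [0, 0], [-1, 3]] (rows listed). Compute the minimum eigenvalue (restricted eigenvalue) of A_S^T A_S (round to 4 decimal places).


A_S^T A_S = [[2, -3], [-3, 9]].
trace = 11.
det = 9.
disc = trace^2 - 4*det = 121 - 4*9 = 85.
sqrt(85) ≈ 9.219544.
lam_min = (11 - sqrt(85))/2 ≈ (11 - 9.219544)/2 = 0.890228 ≈ 0.8902.

0.8902


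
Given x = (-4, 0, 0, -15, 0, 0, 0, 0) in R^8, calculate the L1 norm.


Non-zero entries: [(0, -4), (3, -15)]
Absolute values: [4, 15]
||x||_1 = sum = 19.

19


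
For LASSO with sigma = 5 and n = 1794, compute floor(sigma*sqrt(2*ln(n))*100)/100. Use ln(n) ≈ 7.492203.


ln(1794) ≈ 7.492203.
2*ln(n) ≈ 14.984406.
sqrt(2*ln(n)) ≈ sqrt(14.984406) ≈ 3.87097.
lambda ≈ 5*3.87097 = 19.35485.
floor(lambda*100)/100 = 19.35.

19.35


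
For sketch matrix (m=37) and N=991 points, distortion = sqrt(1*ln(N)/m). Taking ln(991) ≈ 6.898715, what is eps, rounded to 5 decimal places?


ln(991) ≈ 6.898715.
1*ln(N)/m ≈ 1*6.898715/37 ≈ 0.18645176.
eps = sqrt(0.18645176) ≈ 0.4318006 ≈ 0.43180.

0.43180


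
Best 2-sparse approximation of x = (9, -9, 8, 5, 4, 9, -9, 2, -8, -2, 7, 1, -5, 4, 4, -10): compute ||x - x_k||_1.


Sorted |x_i| descending: [10, 9, 9, 9, 9, 8, 8, 7, 5, 5, 4, 4, 4, 2, 2, 1]
Keep top 2: [10, 9]
Tail entries: [9, 9, 9, 8, 8, 7, 5, 5, 4, 4, 4, 2, 2, 1]
L1 error = sum of tail = 77.

77


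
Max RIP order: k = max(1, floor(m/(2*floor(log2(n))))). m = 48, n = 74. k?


floor(log2(74)) = 6.
2*6 = 12.
m/(2*floor(log2(n))) = 48/12 ≈ 4.0.
floor = 4.
k = max(1, 4) = 4.

4


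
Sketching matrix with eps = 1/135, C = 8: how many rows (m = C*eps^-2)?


1/eps = 135.
(1/eps)^2 = 18225.
m = 8*18225 = 145800.

145800


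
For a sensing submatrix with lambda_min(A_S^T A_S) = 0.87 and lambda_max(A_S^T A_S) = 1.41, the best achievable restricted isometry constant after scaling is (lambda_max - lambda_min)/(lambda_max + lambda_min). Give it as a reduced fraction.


lambda_max - lambda_min = 1.41 - 0.87 = 0.54.
lambda_max + lambda_min = 1.41 + 0.87 = 2.28.
delta = 0.54/2.28 = 54/228 = 9/38.

9/38


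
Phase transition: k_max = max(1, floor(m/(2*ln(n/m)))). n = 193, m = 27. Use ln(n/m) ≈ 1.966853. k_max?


n/m = 193/27.
ln(n/m) ≈ 1.966853.
2*ln(n/m) ≈ 3.933706.
m/(2*ln(n/m)) ≈ 27/3.933706 ≈ 6.8638.
floor = 6.
k_max = max(1, 6) = 6.

6


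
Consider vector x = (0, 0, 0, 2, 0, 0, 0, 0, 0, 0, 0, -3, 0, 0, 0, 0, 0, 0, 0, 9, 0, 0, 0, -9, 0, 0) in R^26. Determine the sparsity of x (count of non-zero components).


Non-zero positions: [3, 11, 19, 23].
Sparsity = 4.

4


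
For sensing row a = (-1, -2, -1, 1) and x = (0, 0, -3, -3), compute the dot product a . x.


Non-zero terms: ['-1*-3', '1*-3']
Products: [3, -3]
y = sum = 0.

0


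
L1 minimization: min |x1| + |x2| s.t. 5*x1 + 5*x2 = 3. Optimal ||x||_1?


Axis intercepts:
  x1 = 3/5, x2 = 0: L1 = 3/5
  x1 = 0, x2 = 3/5: L1 = 3/5
x* = (3/5, 0)
||x*||_1 = 3/5.

3/5


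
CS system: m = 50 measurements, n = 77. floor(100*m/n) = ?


100*m/n = 100*50/77 ≈ 64.9351.
floor = 64.

64


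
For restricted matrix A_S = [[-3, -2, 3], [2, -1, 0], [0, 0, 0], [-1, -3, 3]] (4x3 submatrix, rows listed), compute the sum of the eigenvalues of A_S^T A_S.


Sum of eigenvalues of A_S^T A_S = trace(A_S^T A_S) = sum of squared column norms of A_S.
A_S^T A_S diagonal: [14, 14, 18].
trace = 14 + 14 + 18 = 46.

46


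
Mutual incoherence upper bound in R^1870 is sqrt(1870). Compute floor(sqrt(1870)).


43^2 = 1849 <= 1870 < 1936 = 44^2, so 43 <= sqrt(1870) < 44.
floor(sqrt(1870)) = 43.

43


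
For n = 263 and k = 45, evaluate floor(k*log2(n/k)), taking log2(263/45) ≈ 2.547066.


log2(n/k) = log2(263/45) ≈ 2.547066.
k*log2(n/k) ≈ 45*2.547066 = 114.61797.
floor(114.61797) = 114.

114


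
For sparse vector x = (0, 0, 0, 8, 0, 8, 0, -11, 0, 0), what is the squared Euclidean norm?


Non-zero entries: [(3, 8), (5, 8), (7, -11)]
Squares: [64, 64, 121]
||x||_2^2 = sum = 249.

249


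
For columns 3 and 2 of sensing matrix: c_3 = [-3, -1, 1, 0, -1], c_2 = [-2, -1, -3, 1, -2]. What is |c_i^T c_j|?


Inner product: -3*-2 + -1*-1 + 1*-3 + 0*1 + -1*-2
Products: [6, 1, -3, 0, 2]
Sum = 6.
|dot| = 6.

6


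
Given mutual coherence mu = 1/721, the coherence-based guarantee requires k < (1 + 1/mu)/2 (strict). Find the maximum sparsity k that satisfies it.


1/mu = 721.
1 + 1/mu = 722.
(1 + 1/mu)/2 = 361 is an integer and the inequality is strict, so k_max = 361 - 1 = 360.

360


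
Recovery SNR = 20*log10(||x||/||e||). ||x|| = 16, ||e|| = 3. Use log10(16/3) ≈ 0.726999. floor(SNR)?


||x||/||e|| = 16/3.
log10(16/3) ≈ 0.726999.
20*log10(||x||/||e||) ≈ 20*0.726999 = 14.53998.
floor(14.53998) = 14.

14


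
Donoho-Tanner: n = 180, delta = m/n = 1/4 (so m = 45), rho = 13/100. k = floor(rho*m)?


m = 1/4*180 = 45.
rho = 13/100.
rho*m = 13/100*45 = 5.85.
k = floor(5.85) = 5.

5


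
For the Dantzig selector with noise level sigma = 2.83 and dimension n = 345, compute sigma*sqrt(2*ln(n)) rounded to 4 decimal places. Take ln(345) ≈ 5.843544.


ln(345) ≈ 5.843544.
2*ln(n) ≈ 11.687088.
sqrt(2*ln(n)) ≈ sqrt(11.687088) ≈ 3.418638.
threshold ≈ 2.83*3.418638 = 9.67474554 ≈ 9.6747.

9.6747


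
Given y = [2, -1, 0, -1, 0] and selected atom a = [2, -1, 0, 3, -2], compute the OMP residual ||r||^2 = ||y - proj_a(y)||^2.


a^T a = 18.
a^T y = 2.
coeff = 2/18 = 1/9.
||r||^2 = 52/9.

52/9


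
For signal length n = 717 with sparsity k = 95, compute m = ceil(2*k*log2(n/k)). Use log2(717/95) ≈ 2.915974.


log2(n/k) = log2(717/95) ≈ 2.915974.
2*k*log2(n/k) ≈ 2*95*2.915974 = 554.03506.
m = ceil(554.03506) = 555.

555


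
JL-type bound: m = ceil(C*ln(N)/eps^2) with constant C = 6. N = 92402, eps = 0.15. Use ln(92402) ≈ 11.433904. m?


ln(92402) ≈ 11.433904.
eps^2 = 0.15^2 = 0.0225.
C*ln(N)/eps^2 ≈ 6*11.433904/0.0225 ≈ 3049.0411.
m = ceil(3049.0411) = 3050.

3050


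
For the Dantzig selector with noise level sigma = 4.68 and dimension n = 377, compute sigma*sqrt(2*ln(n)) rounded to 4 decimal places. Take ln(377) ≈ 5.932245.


ln(377) ≈ 5.932245.
2*ln(n) ≈ 11.86449.
sqrt(2*ln(n)) ≈ sqrt(11.86449) ≈ 3.444487.
threshold ≈ 4.68*3.444487 = 16.12019916 ≈ 16.1202.

16.1202


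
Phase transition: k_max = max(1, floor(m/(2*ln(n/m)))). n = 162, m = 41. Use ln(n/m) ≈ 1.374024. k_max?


n/m = 162/41.
ln(n/m) ≈ 1.374024.
2*ln(n/m) ≈ 2.748048.
m/(2*ln(n/m)) ≈ 41/2.748048 ≈ 14.9197.
floor = 14.
k_max = max(1, 14) = 14.

14


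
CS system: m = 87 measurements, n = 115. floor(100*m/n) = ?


100*m/n = 100*87/115 ≈ 75.6522.
floor = 75.

75


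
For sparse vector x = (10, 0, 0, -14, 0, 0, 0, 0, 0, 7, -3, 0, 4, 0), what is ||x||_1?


Non-zero entries: [(0, 10), (3, -14), (9, 7), (10, -3), (12, 4)]
Absolute values: [10, 14, 7, 3, 4]
||x||_1 = sum = 38.

38


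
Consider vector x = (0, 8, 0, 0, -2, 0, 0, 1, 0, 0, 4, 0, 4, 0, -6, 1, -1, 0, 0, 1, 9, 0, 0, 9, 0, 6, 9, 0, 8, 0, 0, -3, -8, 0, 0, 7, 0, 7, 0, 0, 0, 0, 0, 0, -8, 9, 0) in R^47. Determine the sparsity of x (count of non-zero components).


Non-zero positions: [1, 4, 7, 10, 12, 14, 15, 16, 19, 20, 23, 25, 26, 28, 31, 32, 35, 37, 44, 45].
Sparsity = 20.

20


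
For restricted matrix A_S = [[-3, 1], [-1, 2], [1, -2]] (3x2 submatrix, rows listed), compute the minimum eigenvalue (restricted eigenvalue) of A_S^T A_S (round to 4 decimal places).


A_S^T A_S = [[11, -7], [-7, 9]].
trace = 20.
det = 50.
disc = trace^2 - 4*det = 400 - 4*50 = 200.
sqrt(200) ≈ 14.142136.
lam_min = (20 - sqrt(200))/2 ≈ (20 - 14.142136)/2 = 2.928932 ≈ 2.9289.

2.9289


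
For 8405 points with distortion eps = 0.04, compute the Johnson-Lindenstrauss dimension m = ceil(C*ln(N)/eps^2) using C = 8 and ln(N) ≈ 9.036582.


ln(8405) ≈ 9.036582.
eps^2 = 0.04^2 = 0.0016.
C*ln(N)/eps^2 ≈ 8*9.036582/0.0016 ≈ 45182.91.
m = ceil(45182.91) = 45183.

45183


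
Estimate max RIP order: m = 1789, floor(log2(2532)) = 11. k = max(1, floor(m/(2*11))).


floor(log2(2532)) = 11.
2*11 = 22.
m/(2*floor(log2(n))) = 1789/22 ≈ 81.3182.
floor = 81.
k = max(1, 81) = 81.

81


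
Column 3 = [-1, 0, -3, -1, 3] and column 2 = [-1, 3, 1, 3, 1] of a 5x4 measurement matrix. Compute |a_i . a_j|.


Inner product: -1*-1 + 0*3 + -3*1 + -1*3 + 3*1
Products: [1, 0, -3, -3, 3]
Sum = -2.
|dot| = 2.

2


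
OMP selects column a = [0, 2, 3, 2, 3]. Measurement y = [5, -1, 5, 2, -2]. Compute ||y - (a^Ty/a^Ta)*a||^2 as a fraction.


a^T a = 26.
a^T y = 11.
coeff = 11/26 = 11/26.
||r||^2 = 1413/26.

1413/26


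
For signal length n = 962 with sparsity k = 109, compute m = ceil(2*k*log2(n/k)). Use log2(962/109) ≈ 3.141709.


log2(n/k) = log2(962/109) ≈ 3.141709.
2*k*log2(n/k) ≈ 2*109*3.141709 = 684.892562.
m = ceil(684.892562) = 685.

685


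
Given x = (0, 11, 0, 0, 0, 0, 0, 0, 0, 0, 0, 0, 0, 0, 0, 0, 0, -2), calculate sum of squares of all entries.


Non-zero entries: [(1, 11), (17, -2)]
Squares: [121, 4]
||x||_2^2 = sum = 125.

125


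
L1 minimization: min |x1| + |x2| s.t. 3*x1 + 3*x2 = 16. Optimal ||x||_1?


Axis intercepts:
  x1 = 16/3, x2 = 0: L1 = 16/3
  x1 = 0, x2 = 16/3: L1 = 16/3
x* = (16/3, 0)
||x*||_1 = 16/3.

16/3


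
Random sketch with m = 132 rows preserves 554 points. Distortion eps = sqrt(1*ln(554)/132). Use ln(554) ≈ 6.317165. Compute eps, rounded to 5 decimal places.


ln(554) ≈ 6.317165.
1*ln(N)/m ≈ 1*6.317165/132 ≈ 0.04785731.
eps = sqrt(0.04785731) ≈ 0.2187631 ≈ 0.21876.

0.21876


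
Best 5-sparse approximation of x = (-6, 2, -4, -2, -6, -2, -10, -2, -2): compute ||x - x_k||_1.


Sorted |x_i| descending: [10, 6, 6, 4, 2, 2, 2, 2, 2]
Keep top 5: [10, 6, 6, 4, 2]
Tail entries: [2, 2, 2, 2]
L1 error = sum of tail = 8.

8


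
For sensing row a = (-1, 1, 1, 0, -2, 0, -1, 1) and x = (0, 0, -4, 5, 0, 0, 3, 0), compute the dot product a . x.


Non-zero terms: ['1*-4', '0*5', '-1*3']
Products: [-4, 0, -3]
y = sum = -7.

-7


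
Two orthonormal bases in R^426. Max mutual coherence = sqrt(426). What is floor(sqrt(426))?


20^2 = 400 <= 426 < 441 = 21^2, so 20 <= sqrt(426) < 21.
floor(sqrt(426)) = 20.

20


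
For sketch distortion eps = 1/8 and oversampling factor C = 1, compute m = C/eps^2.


1/eps = 8.
(1/eps)^2 = 64.
m = 1*64 = 64.

64


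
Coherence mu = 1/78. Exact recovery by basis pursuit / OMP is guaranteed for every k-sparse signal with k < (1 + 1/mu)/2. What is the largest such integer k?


1/mu = 78.
1 + 1/mu = 79.
(1 + 1/mu)/2 = 39.5 is not an integer, so k_max = floor(39.5) = 39.

39


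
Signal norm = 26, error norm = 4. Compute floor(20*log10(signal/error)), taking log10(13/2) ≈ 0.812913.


||x||/||e|| = 26/4 = 13/2.
log10(13/2) ≈ 0.812913.
20*log10(||x||/||e||) ≈ 20*0.812913 = 16.25826.
floor(16.25826) = 16.

16


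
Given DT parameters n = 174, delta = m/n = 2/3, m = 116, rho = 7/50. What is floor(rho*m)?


m = 2/3*174 = 116.
rho = 7/50.
rho*m = 7/50*116 = 16.24.
k = floor(16.24) = 16.

16


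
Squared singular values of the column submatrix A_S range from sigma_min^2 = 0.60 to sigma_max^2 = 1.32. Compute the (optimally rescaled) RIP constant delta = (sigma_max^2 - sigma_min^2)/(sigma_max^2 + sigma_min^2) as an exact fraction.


lambda_max - lambda_min = 1.32 - 0.60 = 0.72.
lambda_max + lambda_min = 1.32 + 0.60 = 1.92.
delta = 0.72/1.92 = 72/192 = 3/8.

3/8


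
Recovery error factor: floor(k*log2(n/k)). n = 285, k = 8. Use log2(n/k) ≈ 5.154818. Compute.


log2(n/k) = log2(285/8) ≈ 5.154818.
k*log2(n/k) ≈ 8*5.154818 = 41.238544.
floor(41.238544) = 41.

41


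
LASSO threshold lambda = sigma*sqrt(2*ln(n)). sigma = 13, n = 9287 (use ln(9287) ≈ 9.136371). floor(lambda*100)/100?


ln(9287) ≈ 9.136371.
2*ln(n) ≈ 18.272742.
sqrt(2*ln(n)) ≈ sqrt(18.272742) ≈ 4.274663.
lambda ≈ 13*4.274663 = 55.570619.
floor(lambda*100)/100 = 55.57.

55.57


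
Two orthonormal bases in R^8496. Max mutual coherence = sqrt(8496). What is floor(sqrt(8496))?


92^2 = 8464 <= 8496 < 8649 = 93^2, so 92 <= sqrt(8496) < 93.
floor(sqrt(8496)) = 92.

92


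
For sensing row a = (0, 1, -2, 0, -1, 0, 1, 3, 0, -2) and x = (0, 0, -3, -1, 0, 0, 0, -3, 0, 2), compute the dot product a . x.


Non-zero terms: ['-2*-3', '0*-1', '3*-3', '-2*2']
Products: [6, 0, -9, -4]
y = sum = -7.

-7


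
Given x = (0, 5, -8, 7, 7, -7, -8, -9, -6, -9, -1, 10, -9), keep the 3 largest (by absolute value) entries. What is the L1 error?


Sorted |x_i| descending: [10, 9, 9, 9, 8, 8, 7, 7, 7, 6, 5, 1, 0]
Keep top 3: [10, 9, 9]
Tail entries: [9, 8, 8, 7, 7, 7, 6, 5, 1, 0]
L1 error = sum of tail = 58.

58


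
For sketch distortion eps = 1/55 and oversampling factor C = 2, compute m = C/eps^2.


1/eps = 55.
(1/eps)^2 = 3025.
m = 2*3025 = 6050.

6050


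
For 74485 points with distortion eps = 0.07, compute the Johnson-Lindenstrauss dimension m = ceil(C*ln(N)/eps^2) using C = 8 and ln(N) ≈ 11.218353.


ln(74485) ≈ 11.218353.
eps^2 = 0.07^2 = 0.0049.
C*ln(N)/eps^2 ≈ 8*11.218353/0.0049 ≈ 18315.6784.
m = ceil(18315.6784) = 18316.

18316


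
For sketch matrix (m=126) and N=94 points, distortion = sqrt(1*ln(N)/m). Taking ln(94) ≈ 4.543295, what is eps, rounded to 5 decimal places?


ln(94) ≈ 4.543295.
1*ln(N)/m ≈ 1*4.543295/126 ≈ 0.0360579.
eps = sqrt(0.0360579) ≈ 0.1898892 ≈ 0.18989.

0.18989


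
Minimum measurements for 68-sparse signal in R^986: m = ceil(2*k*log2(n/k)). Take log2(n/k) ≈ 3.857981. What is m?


log2(n/k) = log2(986/68) ≈ 3.857981.
2*k*log2(n/k) ≈ 2*68*3.857981 = 524.685416.
m = ceil(524.685416) = 525.

525


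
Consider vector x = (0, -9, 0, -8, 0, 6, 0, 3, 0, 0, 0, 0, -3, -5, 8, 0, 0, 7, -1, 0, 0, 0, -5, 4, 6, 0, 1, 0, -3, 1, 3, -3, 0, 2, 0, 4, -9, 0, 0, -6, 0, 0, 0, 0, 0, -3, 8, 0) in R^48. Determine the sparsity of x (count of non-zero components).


Non-zero positions: [1, 3, 5, 7, 12, 13, 14, 17, 18, 22, 23, 24, 26, 28, 29, 30, 31, 33, 35, 36, 39, 45, 46].
Sparsity = 23.

23
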